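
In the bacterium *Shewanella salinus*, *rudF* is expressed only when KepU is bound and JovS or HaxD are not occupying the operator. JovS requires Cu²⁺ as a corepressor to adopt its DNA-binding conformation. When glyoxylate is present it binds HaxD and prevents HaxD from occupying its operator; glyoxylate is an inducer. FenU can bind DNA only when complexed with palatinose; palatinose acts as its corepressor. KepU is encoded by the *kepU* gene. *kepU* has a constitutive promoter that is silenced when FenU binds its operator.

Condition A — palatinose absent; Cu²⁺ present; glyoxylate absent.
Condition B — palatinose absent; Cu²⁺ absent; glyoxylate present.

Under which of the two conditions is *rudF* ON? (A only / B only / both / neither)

Condition A:
Palatinose is absent, so FenU is inactive.
With no repressor bound, *kepU* is transcribed.
So KepU is produced and active.
Cu²⁺ is present, so JovS is active.
Glyoxylate is absent, so HaxD is active.
With repressor JovS bound, *rudF* is not transcribed.
→ *rudF* is OFF in A.
Condition B:
Palatinose is absent, so FenU is inactive.
With no repressor bound, *kepU* is transcribed.
So KepU is produced and active.
Cu²⁺ is absent, so JovS is inactive.
Glyoxylate is present, so HaxD is inactive.
No repressor is bound and KepU is active, so *rudF* is transcribed.
→ *rudF* is ON in B.

B only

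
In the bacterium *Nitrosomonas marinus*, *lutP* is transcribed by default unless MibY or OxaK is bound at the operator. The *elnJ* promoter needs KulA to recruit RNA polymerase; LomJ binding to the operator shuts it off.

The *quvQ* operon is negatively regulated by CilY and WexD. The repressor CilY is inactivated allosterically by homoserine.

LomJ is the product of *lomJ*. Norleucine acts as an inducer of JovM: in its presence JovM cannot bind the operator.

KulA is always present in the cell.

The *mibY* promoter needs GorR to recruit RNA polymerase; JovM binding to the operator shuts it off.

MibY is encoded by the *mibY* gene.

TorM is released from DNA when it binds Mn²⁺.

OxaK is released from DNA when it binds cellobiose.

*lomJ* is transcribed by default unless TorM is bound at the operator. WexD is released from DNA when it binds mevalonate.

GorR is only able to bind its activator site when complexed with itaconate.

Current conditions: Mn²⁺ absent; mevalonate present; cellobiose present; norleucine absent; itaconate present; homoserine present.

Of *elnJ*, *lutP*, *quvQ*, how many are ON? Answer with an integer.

Mn²⁺ is absent, so TorM is active.
With repressor TorM bound, *lomJ* is not transcribed.
So LomJ is not produced.
KulA is produced constitutively and is active.
No repressor is bound and KulA is active, so *elnJ* is transcribed.
→ *elnJ* is ON.
Itaconate is present, so GorR is active.
Norleucine is absent, so JovM is active.
With repressor JovM bound, *mibY* is not transcribed.
So MibY is not produced.
Cellobiose is present, so OxaK is inactive.
With no repressor bound, *lutP* is transcribed.
→ *lutP* is ON.
Homoserine is present, so CilY is inactive.
Mevalonate is present, so WexD is inactive.
With no repressor bound, *quvQ* is transcribed.
→ *quvQ* is ON.
3 of the 3 genes are transcribed.

3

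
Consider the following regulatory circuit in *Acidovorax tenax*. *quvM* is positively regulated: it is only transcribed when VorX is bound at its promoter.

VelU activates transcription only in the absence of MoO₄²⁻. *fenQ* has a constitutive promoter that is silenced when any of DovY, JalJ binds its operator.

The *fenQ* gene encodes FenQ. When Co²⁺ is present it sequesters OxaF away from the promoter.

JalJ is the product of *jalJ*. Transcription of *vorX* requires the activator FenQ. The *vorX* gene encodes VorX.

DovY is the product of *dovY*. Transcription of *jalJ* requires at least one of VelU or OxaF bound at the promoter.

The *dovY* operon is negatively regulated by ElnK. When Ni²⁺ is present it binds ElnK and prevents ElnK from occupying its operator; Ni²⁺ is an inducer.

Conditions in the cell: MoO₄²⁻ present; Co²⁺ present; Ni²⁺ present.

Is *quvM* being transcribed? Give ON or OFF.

OFF

Ni²⁺ is present, so ElnK is inactive.
With no repressor bound, *dovY* is transcribed.
So DovY is produced and active.
MoO₄²⁻ is present, so VelU is inactive.
Co²⁺ is present, so OxaF is inactive.
No activator is available at the *jalJ* promoter, so *jalJ* is not transcribed.
So JalJ is not produced.
With repressor DovY bound, *fenQ* is not transcribed.
So FenQ is not produced.
Required activator FenQ is absent, so *vorX* is not transcribed.
So VorX is not produced.
Required activator VorX is absent, so *quvM* is not transcribed.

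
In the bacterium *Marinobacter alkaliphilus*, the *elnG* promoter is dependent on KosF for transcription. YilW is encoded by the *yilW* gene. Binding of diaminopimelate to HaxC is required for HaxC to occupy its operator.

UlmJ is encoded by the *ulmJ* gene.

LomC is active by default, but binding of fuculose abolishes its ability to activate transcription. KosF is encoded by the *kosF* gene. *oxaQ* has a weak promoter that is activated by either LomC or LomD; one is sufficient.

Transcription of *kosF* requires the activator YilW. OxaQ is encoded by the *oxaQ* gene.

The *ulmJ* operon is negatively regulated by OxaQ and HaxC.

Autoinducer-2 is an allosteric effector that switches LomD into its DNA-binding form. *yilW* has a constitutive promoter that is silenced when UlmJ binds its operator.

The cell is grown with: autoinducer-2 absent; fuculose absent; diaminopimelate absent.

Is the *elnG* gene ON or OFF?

Fuculose is absent, so LomC is active.
Autoinducer-2 is absent, so LomD is inactive.
Activator LomC is present, so *oxaQ* is transcribed.
So OxaQ is produced and active.
Diaminopimelate is absent, so HaxC is inactive.
With repressor OxaQ bound, *ulmJ* is not transcribed.
So UlmJ is not produced.
With no repressor bound, *yilW* is transcribed.
So YilW is produced and active.
No repressor is bound and YilW is active, so *kosF* is transcribed.
So KosF is produced and active.
No repressor is bound and KosF is active, so *elnG* is transcribed.

ON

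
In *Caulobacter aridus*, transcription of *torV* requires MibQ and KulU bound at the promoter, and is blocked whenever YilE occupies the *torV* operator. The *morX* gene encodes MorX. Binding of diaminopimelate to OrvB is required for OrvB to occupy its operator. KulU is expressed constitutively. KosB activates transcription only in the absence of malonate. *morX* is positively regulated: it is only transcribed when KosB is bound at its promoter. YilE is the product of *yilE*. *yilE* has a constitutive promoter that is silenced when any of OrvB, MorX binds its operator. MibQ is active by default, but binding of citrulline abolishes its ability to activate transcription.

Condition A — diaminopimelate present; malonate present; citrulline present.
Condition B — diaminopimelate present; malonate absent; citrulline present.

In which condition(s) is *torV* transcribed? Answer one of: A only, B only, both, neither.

neither

Condition A:
Diaminopimelate is present, so OrvB is active.
Malonate is present, so KosB is inactive.
Required activator KosB is absent, so *morX* is not transcribed.
So MorX is not produced.
With repressor OrvB bound, *yilE* is not transcribed.
So YilE is not produced.
Citrulline is present, so MibQ is inactive.
KulU is produced constitutively and is active.
Required activator MibQ is absent, so *torV* is not transcribed.
→ *torV* is OFF in A.
Condition B:
Diaminopimelate is present, so OrvB is active.
Malonate is absent, so KosB is active.
No repressor is bound and KosB is active, so *morX* is transcribed.
So MorX is produced and active.
With repressor OrvB bound, *yilE* is not transcribed.
So YilE is not produced.
Citrulline is present, so MibQ is inactive.
KulU is produced constitutively and is active.
Required activator MibQ is absent, so *torV* is not transcribed.
→ *torV* is OFF in B.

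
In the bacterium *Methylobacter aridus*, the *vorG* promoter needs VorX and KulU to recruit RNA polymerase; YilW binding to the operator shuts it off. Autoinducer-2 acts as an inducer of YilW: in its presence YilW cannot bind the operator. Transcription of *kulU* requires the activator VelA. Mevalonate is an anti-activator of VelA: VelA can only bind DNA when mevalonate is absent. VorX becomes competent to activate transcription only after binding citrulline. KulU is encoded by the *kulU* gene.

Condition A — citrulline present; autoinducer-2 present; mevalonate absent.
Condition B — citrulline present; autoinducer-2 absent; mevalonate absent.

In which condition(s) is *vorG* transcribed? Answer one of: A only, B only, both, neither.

Condition A:
Citrulline is present, so VorX is active.
Autoinducer-2 is present, so YilW is inactive.
Mevalonate is absent, so VelA is active.
No repressor is bound and VelA is active, so *kulU* is transcribed.
So KulU is produced and active.
No repressor is bound and VorX and KulU are active, so *vorG* is transcribed.
→ *vorG* is ON in A.
Condition B:
Citrulline is present, so VorX is active.
Autoinducer-2 is absent, so YilW is active.
Mevalonate is absent, so VelA is active.
No repressor is bound and VelA is active, so *kulU* is transcribed.
So KulU is produced and active.
With repressor YilW bound, *vorG* is not transcribed.
→ *vorG* is OFF in B.

A only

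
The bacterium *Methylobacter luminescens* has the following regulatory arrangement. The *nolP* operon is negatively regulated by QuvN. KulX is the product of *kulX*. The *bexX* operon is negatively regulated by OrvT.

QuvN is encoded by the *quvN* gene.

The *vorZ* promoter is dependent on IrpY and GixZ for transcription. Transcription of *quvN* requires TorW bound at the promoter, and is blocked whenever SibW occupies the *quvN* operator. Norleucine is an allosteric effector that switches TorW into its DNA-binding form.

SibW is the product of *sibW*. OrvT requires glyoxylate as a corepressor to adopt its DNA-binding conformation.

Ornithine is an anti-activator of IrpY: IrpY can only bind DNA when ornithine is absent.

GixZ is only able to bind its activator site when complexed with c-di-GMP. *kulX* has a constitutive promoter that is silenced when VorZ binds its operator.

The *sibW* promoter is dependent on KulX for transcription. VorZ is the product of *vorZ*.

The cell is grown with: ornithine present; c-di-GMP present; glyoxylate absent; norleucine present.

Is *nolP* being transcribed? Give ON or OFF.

ON

Ornithine is present, so IrpY is inactive.
c-di-GMP is present, so GixZ is active.
Required activator IrpY is absent, so *vorZ* is not transcribed.
So VorZ is not produced.
With no repressor bound, *kulX* is transcribed.
So KulX is produced and active.
No repressor is bound and KulX is active, so *sibW* is transcribed.
So SibW is produced and active.
Norleucine is present, so TorW is active.
With repressor SibW bound, *quvN* is not transcribed.
So QuvN is not produced.
With no repressor bound, *nolP* is transcribed.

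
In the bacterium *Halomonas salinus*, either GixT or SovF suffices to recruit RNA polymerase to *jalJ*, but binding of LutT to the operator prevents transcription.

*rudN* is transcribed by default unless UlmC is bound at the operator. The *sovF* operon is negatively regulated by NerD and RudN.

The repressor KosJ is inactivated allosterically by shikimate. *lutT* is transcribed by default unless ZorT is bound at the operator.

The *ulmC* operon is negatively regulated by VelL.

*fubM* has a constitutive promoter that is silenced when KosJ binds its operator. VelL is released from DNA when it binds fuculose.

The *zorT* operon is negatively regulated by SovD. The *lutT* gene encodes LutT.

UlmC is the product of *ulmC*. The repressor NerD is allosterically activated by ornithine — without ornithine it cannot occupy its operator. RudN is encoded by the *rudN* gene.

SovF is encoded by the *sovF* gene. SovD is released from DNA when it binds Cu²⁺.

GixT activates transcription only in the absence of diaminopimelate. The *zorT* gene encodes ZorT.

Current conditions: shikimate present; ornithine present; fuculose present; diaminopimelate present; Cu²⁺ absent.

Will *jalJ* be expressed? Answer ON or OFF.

Diaminopimelate is present, so GixT is inactive.
Cu²⁺ is absent, so SovD is active.
With repressor SovD bound, *zorT* is not transcribed.
So ZorT is not produced.
With no repressor bound, *lutT* is transcribed.
So LutT is produced and active.
Ornithine is present, so NerD is active.
Fuculose is present, so VelL is inactive.
With no repressor bound, *ulmC* is transcribed.
So UlmC is produced and active.
With repressor UlmC bound, *rudN* is not transcribed.
So RudN is not produced.
With repressor NerD bound, *sovF* is not transcribed.
So SovF is not produced.
With repressor LutT bound, *jalJ* is not transcribed.

OFF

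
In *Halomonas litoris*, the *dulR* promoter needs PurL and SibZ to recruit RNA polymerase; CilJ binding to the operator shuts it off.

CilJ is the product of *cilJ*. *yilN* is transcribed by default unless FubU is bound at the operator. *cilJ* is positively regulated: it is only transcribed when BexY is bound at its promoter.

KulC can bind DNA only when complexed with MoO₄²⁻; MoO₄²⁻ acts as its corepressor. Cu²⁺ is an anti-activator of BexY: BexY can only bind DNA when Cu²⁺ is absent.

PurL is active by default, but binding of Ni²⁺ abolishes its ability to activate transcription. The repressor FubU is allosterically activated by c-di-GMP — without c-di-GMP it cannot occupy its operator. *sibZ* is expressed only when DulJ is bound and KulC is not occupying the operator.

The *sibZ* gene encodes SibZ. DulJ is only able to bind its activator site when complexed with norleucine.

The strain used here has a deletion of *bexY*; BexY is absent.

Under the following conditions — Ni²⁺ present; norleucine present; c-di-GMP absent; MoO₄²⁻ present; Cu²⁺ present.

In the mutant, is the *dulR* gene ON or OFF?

OFF

Ni²⁺ is present, so PurL is inactive.
MoO₄²⁻ is present, so KulC is active.
Norleucine is present, so DulJ is active.
With repressor KulC bound, *sibZ* is not transcribed.
So SibZ is not produced.
BexY is non-functional in this strain, so it has no effect.
Required activator BexY is absent, so *cilJ* is not transcribed.
So CilJ is not produced.
Required activator PurL is absent, so *dulR* is not transcribed.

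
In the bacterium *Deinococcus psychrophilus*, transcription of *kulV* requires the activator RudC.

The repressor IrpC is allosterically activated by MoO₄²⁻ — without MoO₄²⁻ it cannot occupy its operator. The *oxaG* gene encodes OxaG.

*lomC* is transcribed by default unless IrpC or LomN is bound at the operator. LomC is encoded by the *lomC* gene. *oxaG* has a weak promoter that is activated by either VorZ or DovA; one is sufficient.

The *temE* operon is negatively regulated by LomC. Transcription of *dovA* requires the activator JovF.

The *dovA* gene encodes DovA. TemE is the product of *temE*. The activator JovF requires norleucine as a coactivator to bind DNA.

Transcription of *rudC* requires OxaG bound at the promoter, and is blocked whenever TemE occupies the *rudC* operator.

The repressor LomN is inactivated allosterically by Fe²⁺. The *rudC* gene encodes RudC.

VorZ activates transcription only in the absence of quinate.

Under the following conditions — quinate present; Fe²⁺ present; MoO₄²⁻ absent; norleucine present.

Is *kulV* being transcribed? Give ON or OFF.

ON

MoO₄²⁻ is absent, so IrpC is inactive.
Fe²⁺ is present, so LomN is inactive.
With no repressor bound, *lomC* is transcribed.
So LomC is produced and active.
With repressor LomC bound, *temE* is not transcribed.
So TemE is not produced.
Quinate is present, so VorZ is inactive.
Norleucine is present, so JovF is active.
No repressor is bound and JovF is active, so *dovA* is transcribed.
So DovA is produced and active.
Activator DovA is present, so *oxaG* is transcribed.
So OxaG is produced and active.
No repressor is bound and OxaG is active, so *rudC* is transcribed.
So RudC is produced and active.
No repressor is bound and RudC is active, so *kulV* is transcribed.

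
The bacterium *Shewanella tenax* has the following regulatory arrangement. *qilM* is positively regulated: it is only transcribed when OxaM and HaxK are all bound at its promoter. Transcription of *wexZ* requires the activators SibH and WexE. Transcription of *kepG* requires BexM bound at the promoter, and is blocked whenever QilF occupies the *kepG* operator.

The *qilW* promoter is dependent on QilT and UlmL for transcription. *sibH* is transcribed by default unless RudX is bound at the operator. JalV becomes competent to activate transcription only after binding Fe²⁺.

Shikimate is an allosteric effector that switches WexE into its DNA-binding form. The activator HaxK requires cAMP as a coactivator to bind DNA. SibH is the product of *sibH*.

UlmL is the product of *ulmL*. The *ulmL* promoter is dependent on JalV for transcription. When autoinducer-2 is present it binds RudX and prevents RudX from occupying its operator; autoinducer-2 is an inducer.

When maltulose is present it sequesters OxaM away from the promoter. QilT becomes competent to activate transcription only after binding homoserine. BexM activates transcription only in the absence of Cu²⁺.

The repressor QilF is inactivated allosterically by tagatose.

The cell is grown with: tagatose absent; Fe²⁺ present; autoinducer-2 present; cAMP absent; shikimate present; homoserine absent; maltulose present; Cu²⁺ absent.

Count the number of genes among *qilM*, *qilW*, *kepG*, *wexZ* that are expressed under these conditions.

Maltulose is present, so OxaM is inactive.
cAMP is absent, so HaxK is inactive.
Required activator OxaM is absent, so *qilM* is not transcribed.
→ *qilM* is OFF.
Homoserine is absent, so QilT is inactive.
Fe²⁺ is present, so JalV is active.
No repressor is bound and JalV is active, so *ulmL* is transcribed.
So UlmL is produced and active.
Required activator QilT is absent, so *qilW* is not transcribed.
→ *qilW* is OFF.
Tagatose is absent, so QilF is active.
Cu²⁺ is absent, so BexM is active.
With repressor QilF bound, *kepG* is not transcribed.
→ *kepG* is OFF.
Autoinducer-2 is present, so RudX is inactive.
With no repressor bound, *sibH* is transcribed.
So SibH is produced and active.
Shikimate is present, so WexE is active.
No repressor is bound and SibH and WexE are active, so *wexZ* is transcribed.
→ *wexZ* is ON.
1 of the 4 genes is transcribed.

1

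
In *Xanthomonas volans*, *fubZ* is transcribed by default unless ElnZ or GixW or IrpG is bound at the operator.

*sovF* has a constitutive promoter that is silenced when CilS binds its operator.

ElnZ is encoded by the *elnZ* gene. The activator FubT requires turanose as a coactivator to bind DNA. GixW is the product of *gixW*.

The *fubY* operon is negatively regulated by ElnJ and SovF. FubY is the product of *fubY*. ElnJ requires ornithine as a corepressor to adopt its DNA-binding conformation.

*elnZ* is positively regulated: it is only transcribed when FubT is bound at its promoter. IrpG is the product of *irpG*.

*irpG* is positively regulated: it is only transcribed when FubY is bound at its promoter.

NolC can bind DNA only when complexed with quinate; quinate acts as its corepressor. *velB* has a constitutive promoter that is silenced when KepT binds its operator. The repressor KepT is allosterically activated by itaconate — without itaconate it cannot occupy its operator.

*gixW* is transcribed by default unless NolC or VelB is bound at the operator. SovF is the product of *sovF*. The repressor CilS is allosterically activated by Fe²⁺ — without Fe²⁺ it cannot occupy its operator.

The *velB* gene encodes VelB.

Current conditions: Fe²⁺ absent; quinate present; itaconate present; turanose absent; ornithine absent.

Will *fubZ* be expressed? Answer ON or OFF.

ON

Turanose is absent, so FubT is inactive.
Required activator FubT is absent, so *elnZ* is not transcribed.
So ElnZ is not produced.
Quinate is present, so NolC is active.
Itaconate is present, so KepT is active.
With repressor KepT bound, *velB* is not transcribed.
So VelB is not produced.
With repressor NolC bound, *gixW* is not transcribed.
So GixW is not produced.
Ornithine is absent, so ElnJ is inactive.
Fe²⁺ is absent, so CilS is inactive.
With no repressor bound, *sovF* is transcribed.
So SovF is produced and active.
With repressor SovF bound, *fubY* is not transcribed.
So FubY is not produced.
Required activator FubY is absent, so *irpG* is not transcribed.
So IrpG is not produced.
With no repressor bound, *fubZ* is transcribed.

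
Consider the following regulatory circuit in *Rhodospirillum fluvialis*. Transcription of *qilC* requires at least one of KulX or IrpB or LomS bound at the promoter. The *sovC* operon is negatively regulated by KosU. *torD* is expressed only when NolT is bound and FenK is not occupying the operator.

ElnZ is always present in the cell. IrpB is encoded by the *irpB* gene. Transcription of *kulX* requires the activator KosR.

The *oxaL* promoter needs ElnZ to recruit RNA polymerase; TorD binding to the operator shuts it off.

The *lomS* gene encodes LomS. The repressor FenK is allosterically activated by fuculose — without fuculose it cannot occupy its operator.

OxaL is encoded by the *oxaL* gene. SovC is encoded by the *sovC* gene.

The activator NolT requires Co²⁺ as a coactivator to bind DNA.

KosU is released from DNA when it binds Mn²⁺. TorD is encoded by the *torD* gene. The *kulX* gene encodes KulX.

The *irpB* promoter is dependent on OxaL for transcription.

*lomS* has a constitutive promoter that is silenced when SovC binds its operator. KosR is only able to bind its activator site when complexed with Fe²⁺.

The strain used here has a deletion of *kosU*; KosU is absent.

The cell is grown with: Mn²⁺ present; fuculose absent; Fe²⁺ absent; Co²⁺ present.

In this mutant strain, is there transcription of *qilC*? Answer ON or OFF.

OFF

Fe²⁺ is absent, so KosR is inactive.
Required activator KosR is absent, so *kulX* is not transcribed.
So KulX is not produced.
ElnZ is produced constitutively and is active.
Co²⁺ is present, so NolT is active.
Fuculose is absent, so FenK is inactive.
No repressor is bound and NolT is active, so *torD* is transcribed.
So TorD is produced and active.
With repressor TorD bound, *oxaL* is not transcribed.
So OxaL is not produced.
Required activator OxaL is absent, so *irpB* is not transcribed.
So IrpB is not produced.
KosU is non-functional in this strain, so it has no effect.
With no repressor bound, *sovC* is transcribed.
So SovC is produced and active.
With repressor SovC bound, *lomS* is not transcribed.
So LomS is not produced.
No activator is available at the *qilC* promoter, so *qilC* is not transcribed.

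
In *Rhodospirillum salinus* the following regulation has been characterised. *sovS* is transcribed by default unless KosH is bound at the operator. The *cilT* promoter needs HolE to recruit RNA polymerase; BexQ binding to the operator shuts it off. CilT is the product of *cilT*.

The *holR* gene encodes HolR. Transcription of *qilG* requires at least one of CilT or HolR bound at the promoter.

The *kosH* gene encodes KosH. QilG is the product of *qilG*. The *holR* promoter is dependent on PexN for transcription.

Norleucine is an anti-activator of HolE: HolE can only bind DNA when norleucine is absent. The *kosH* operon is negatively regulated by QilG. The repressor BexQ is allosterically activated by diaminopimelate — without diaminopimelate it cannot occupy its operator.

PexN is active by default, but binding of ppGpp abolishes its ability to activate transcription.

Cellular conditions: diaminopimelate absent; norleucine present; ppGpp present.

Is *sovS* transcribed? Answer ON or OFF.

Norleucine is present, so HolE is inactive.
Diaminopimelate is absent, so BexQ is inactive.
Required activator HolE is absent, so *cilT* is not transcribed.
So CilT is not produced.
ppGpp is present, so PexN is inactive.
Required activator PexN is absent, so *holR* is not transcribed.
So HolR is not produced.
No activator is available at the *qilG* promoter, so *qilG* is not transcribed.
So QilG is not produced.
With no repressor bound, *kosH* is transcribed.
So KosH is produced and active.
With repressor KosH bound, *sovS* is not transcribed.

OFF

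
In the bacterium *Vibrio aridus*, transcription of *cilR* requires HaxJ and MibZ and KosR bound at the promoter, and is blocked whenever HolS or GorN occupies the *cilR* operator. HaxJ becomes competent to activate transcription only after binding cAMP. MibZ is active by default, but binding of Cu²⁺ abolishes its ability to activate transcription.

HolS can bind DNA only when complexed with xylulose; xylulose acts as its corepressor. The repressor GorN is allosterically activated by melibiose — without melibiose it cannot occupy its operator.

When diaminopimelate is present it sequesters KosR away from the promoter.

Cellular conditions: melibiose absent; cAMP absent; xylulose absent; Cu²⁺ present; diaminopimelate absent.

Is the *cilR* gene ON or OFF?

Xylulose is absent, so HolS is inactive.
cAMP is absent, so HaxJ is inactive.
Melibiose is absent, so GorN is inactive.
Cu²⁺ is present, so MibZ is inactive.
Diaminopimelate is absent, so KosR is active.
Required activator HaxJ is absent, so *cilR* is not transcribed.

OFF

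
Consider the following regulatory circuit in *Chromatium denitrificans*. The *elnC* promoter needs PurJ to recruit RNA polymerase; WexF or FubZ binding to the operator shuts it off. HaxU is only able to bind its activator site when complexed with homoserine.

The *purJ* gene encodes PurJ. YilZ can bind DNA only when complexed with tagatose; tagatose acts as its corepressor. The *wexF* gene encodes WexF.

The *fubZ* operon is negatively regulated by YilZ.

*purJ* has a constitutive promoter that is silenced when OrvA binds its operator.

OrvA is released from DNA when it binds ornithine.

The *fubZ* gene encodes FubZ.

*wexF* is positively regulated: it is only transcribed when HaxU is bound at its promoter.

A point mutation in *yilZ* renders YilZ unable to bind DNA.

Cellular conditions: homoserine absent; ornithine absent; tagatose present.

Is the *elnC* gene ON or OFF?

OFF

Ornithine is absent, so OrvA is active.
With repressor OrvA bound, *purJ* is not transcribed.
So PurJ is not produced.
Homoserine is absent, so HaxU is inactive.
Required activator HaxU is absent, so *wexF* is not transcribed.
So WexF is not produced.
YilZ is non-functional in this strain, so it has no effect.
With no repressor bound, *fubZ* is transcribed.
So FubZ is produced and active.
With repressor FubZ bound, *elnC* is not transcribed.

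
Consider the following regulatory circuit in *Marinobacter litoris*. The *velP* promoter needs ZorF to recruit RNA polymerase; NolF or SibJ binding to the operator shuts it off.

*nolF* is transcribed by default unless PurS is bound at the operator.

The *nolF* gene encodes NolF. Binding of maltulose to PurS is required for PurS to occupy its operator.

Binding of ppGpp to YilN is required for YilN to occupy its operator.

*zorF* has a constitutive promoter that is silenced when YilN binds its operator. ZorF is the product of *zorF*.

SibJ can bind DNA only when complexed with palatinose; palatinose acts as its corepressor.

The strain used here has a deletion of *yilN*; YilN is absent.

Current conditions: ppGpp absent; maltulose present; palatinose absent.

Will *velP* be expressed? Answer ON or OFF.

ON

Maltulose is present, so PurS is active.
With repressor PurS bound, *nolF* is not transcribed.
So NolF is not produced.
Palatinose is absent, so SibJ is inactive.
YilN is non-functional in this strain, so it has no effect.
With no repressor bound, *zorF* is transcribed.
So ZorF is produced and active.
No repressor is bound and ZorF is active, so *velP* is transcribed.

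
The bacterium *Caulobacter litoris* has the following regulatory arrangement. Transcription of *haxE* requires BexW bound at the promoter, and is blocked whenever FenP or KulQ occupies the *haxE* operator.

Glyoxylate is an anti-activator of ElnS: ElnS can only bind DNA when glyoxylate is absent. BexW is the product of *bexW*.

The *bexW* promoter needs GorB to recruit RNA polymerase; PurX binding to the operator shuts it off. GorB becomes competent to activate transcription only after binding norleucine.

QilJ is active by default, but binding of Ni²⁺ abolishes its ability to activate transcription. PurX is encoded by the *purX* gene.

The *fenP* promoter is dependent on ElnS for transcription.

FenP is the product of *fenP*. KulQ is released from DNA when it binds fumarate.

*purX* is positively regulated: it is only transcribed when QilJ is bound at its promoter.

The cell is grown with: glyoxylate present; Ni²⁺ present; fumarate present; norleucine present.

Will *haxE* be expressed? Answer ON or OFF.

Glyoxylate is present, so ElnS is inactive.
Required activator ElnS is absent, so *fenP* is not transcribed.
So FenP is not produced.
Fumarate is present, so KulQ is inactive.
Ni²⁺ is present, so QilJ is inactive.
Required activator QilJ is absent, so *purX* is not transcribed.
So PurX is not produced.
Norleucine is present, so GorB is active.
No repressor is bound and GorB is active, so *bexW* is transcribed.
So BexW is produced and active.
No repressor is bound and BexW is active, so *haxE* is transcribed.

ON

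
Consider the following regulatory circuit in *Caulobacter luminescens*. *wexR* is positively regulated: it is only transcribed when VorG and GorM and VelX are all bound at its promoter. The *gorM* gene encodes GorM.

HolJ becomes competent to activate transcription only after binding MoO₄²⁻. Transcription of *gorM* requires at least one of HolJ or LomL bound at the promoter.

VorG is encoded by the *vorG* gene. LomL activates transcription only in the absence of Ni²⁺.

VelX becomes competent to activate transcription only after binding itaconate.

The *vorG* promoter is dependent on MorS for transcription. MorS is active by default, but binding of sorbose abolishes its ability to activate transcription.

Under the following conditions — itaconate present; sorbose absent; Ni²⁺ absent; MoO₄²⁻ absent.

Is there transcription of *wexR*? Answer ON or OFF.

Sorbose is absent, so MorS is active.
No repressor is bound and MorS is active, so *vorG* is transcribed.
So VorG is produced and active.
MoO₄²⁻ is absent, so HolJ is inactive.
Ni²⁺ is absent, so LomL is active.
Activator LomL is present, so *gorM* is transcribed.
So GorM is produced and active.
Itaconate is present, so VelX is active.
No repressor is bound and VorG and GorM and VelX are active, so *wexR* is transcribed.

ON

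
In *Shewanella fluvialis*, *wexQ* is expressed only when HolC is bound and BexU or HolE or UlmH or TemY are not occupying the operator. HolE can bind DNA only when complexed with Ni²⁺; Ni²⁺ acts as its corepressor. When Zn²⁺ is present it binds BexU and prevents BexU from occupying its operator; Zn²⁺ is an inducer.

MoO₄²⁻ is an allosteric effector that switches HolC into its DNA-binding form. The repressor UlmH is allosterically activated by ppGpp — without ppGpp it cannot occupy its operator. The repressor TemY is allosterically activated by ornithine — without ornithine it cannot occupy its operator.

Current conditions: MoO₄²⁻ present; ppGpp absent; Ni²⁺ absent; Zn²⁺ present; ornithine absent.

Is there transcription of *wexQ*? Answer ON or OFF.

ON

MoO₄²⁻ is present, so HolC is active.
Zn²⁺ is present, so BexU is inactive.
Ni²⁺ is absent, so HolE is inactive.
ppGpp is absent, so UlmH is inactive.
Ornithine is absent, so TemY is inactive.
No repressor is bound and HolC is active, so *wexQ* is transcribed.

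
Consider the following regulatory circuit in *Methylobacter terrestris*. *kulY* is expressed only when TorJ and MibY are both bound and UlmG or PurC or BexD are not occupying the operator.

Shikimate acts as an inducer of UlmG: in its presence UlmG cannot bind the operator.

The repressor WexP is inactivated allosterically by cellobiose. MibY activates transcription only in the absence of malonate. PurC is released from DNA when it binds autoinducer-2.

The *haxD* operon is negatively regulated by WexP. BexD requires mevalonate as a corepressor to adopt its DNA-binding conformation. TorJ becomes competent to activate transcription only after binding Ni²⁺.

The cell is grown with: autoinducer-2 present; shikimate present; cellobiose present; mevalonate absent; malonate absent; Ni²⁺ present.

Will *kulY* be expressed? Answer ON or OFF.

ON

Ni²⁺ is present, so TorJ is active.
Malonate is absent, so MibY is active.
Shikimate is present, so UlmG is inactive.
Autoinducer-2 is present, so PurC is inactive.
Mevalonate is absent, so BexD is inactive.
No repressor is bound and TorJ and MibY are active, so *kulY* is transcribed.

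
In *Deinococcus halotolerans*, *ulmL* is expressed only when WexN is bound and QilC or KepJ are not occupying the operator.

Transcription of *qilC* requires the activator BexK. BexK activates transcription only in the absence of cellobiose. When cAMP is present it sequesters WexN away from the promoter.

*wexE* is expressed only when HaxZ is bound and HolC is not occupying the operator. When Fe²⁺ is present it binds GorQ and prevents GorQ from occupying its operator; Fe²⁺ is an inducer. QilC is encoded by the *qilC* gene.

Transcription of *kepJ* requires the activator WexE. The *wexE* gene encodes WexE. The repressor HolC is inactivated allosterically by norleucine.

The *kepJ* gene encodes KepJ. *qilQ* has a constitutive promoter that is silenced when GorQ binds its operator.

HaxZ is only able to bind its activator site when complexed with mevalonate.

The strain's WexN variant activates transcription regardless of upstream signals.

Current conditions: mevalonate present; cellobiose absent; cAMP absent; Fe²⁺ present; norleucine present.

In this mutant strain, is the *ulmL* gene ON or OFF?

OFF

Cellobiose is absent, so BexK is active.
No repressor is bound and BexK is active, so *qilC* is transcribed.
So QilC is produced and active.
Norleucine is present, so HolC is inactive.
Mevalonate is present, so HaxZ is active.
No repressor is bound and HaxZ is active, so *wexE* is transcribed.
So WexE is produced and active.
No repressor is bound and WexE is active, so *kepJ* is transcribed.
So KepJ is produced and active.
WexN is constitutively active in this strain.
With repressor QilC bound, *ulmL* is not transcribed.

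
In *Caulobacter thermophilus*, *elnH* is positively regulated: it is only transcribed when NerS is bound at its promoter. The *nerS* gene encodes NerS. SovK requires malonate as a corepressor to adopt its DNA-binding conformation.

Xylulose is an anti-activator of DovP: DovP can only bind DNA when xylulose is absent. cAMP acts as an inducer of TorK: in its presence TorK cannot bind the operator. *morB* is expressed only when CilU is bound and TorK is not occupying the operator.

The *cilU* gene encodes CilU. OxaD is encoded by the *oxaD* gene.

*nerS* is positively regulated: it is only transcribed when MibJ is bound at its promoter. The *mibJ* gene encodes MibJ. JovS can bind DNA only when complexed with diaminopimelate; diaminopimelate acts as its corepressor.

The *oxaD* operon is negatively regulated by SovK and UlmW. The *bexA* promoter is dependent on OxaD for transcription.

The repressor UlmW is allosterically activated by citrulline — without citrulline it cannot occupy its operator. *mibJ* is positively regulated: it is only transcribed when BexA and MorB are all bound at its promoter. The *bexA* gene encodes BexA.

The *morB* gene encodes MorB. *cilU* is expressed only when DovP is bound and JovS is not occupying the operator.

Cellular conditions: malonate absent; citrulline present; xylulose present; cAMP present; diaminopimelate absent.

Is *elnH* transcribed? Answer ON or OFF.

OFF

Malonate is absent, so SovK is inactive.
Citrulline is present, so UlmW is active.
With repressor UlmW bound, *oxaD* is not transcribed.
So OxaD is not produced.
Required activator OxaD is absent, so *bexA* is not transcribed.
So BexA is not produced.
cAMP is present, so TorK is inactive.
Diaminopimelate is absent, so JovS is inactive.
Xylulose is present, so DovP is inactive.
Required activator DovP is absent, so *cilU* is not transcribed.
So CilU is not produced.
Required activator CilU is absent, so *morB* is not transcribed.
So MorB is not produced.
Required activator BexA is absent, so *mibJ* is not transcribed.
So MibJ is not produced.
Required activator MibJ is absent, so *nerS* is not transcribed.
So NerS is not produced.
Required activator NerS is absent, so *elnH* is not transcribed.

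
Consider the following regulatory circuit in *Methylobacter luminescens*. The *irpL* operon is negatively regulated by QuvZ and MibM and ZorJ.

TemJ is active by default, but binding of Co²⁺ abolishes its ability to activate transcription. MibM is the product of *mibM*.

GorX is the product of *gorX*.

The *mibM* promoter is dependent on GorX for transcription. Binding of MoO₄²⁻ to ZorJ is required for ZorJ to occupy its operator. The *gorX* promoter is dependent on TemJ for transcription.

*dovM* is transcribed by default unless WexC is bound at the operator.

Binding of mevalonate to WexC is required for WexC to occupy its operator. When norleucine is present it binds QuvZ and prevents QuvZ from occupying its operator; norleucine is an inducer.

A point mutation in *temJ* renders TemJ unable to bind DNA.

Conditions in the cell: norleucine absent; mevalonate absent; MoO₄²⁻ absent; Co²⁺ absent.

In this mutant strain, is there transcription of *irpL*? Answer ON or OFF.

OFF

Norleucine is absent, so QuvZ is active.
TemJ is non-functional in this strain, so it has no effect.
Required activator TemJ is absent, so *gorX* is not transcribed.
So GorX is not produced.
Required activator GorX is absent, so *mibM* is not transcribed.
So MibM is not produced.
MoO₄²⁻ is absent, so ZorJ is inactive.
With repressor QuvZ bound, *irpL* is not transcribed.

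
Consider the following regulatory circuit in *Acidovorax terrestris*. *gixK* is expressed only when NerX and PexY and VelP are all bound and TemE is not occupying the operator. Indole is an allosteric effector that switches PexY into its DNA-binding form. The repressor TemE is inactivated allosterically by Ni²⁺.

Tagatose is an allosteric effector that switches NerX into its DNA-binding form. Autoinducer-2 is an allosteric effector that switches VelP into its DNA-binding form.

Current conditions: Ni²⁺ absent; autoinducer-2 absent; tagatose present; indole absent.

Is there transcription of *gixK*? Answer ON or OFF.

Tagatose is present, so NerX is active.
Indole is absent, so PexY is inactive.
Autoinducer-2 is absent, so VelP is inactive.
Ni²⁺ is absent, so TemE is active.
With repressor TemE bound, *gixK* is not transcribed.

OFF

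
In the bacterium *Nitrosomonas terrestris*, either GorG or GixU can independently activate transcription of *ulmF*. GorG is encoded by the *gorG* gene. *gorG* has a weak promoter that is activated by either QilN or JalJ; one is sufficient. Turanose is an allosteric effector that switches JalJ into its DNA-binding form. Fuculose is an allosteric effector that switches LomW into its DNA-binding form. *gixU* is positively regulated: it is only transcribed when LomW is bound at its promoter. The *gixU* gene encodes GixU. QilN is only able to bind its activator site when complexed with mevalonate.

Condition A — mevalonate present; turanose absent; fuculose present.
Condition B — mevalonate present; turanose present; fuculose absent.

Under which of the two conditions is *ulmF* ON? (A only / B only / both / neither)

both

Condition A:
Mevalonate is present, so QilN is active.
Turanose is absent, so JalJ is inactive.
Activator QilN is present, so *gorG* is transcribed.
So GorG is produced and active.
Fuculose is present, so LomW is active.
No repressor is bound and LomW is active, so *gixU* is transcribed.
So GixU is produced and active.
Activator GorG is present, so *ulmF* is transcribed.
→ *ulmF* is ON in A.
Condition B:
Mevalonate is present, so QilN is active.
Turanose is present, so JalJ is active.
Activator QilN is present, so *gorG* is transcribed.
So GorG is produced and active.
Fuculose is absent, so LomW is inactive.
Required activator LomW is absent, so *gixU* is not transcribed.
So GixU is not produced.
Activator GorG is present, so *ulmF* is transcribed.
→ *ulmF* is ON in B.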